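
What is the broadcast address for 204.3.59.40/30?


Network: 204.3.59.40/30
Host bits = 2
Set all host bits to 1:
Broadcast: 204.3.59.43


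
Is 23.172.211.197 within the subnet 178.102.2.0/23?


Subnet network: 178.102.2.0
Test IP AND mask: 23.172.210.0
No, 23.172.211.197 is not in 178.102.2.0/23


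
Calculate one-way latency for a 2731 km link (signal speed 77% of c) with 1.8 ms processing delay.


Speed = 0.77 * 3e5 km/s = 231000 km/s
Propagation delay = 2731 / 231000 = 0.0118 s = 11.8225 ms
Processing delay = 1.8 ms
Total one-way latency = 13.6225 ms


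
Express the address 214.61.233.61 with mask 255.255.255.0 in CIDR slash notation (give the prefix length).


Binary: 11111111.11111111.11111111.00000000
Count leading 1s
Prefix: /24


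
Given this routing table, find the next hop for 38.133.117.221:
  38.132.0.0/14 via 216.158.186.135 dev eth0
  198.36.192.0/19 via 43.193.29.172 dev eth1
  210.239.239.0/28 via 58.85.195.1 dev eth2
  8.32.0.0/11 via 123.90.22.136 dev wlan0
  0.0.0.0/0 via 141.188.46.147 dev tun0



Longest prefix match for 38.133.117.221:
  /14 38.132.0.0: MATCH
  /19 198.36.192.0: no
  /28 210.239.239.0: no
  /11 8.32.0.0: no
  /0 0.0.0.0: MATCH
Selected: next-hop 216.158.186.135 via eth0 (matched /14)


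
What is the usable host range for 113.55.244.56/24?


Network: 113.55.244.0
Broadcast: 113.55.244.255
First usable = network + 1
Last usable = broadcast - 1
Range: 113.55.244.1 to 113.55.244.254


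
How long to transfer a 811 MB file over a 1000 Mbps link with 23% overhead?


Effective throughput = 1000 * (1 - 23/100) = 770 Mbps
File size in Mb = 811 * 8 = 6488 Mb
Time = 6488 / 770
Time = 8.426 seconds


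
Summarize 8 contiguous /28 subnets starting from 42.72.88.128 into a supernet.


Original prefix: /28
Number of subnets: 8 = 2^3
New prefix = 28 - 3 = 25
Supernet: 42.72.88.128/25


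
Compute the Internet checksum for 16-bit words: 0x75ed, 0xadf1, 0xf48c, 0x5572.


Sum all words (with carry folding):
+ 0x75ed = 0x75ed
+ 0xadf1 = 0x23df
+ 0xf48c = 0x186c
+ 0x5572 = 0x6dde
One's complement: ~0x6dde
Checksum = 0x9221


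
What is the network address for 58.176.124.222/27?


IP:   00111010.10110000.01111100.11011110
Mask: 11111111.11111111.11111111.11100000
AND operation:
Net:  00111010.10110000.01111100.11000000
Network: 58.176.124.192/27


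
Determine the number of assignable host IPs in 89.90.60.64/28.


Host bits = 32 - 28 = 4
Total addresses = 2^4 = 16
Usable = total - 2 (network and broadcast)
Usable hosts: 14


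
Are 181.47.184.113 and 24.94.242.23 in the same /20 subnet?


Mask: 255.255.240.0
181.47.184.113 AND mask = 181.47.176.0
24.94.242.23 AND mask = 24.94.240.0
No, different subnets (181.47.176.0 vs 24.94.240.0)


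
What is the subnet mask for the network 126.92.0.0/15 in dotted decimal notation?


/15 means 15 network bits, 17 host bits
Binary: 11111111111111100000000000000000
Mask: 255.254.0.0


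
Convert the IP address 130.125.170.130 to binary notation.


130 = 10000010
125 = 01111101
170 = 10101010
130 = 10000010
Binary: 10000010.01111101.10101010.10000010


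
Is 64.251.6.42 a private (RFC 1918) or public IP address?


RFC 1918 private ranges:
  10.0.0.0/8 (10.0.0.0 - 10.255.255.255)
  172.16.0.0/12 (172.16.0.0 - 172.31.255.255)
  192.168.0.0/16 (192.168.0.0 - 192.168.255.255)
Public (not in any RFC 1918 range)


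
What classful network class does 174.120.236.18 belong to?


First octet: 174
Binary: 10101110
10xxxxxx -> Class B (128-191)
Class B, default mask 255.255.0.0 (/16)


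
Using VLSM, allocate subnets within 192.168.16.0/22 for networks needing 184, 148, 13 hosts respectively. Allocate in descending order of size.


184 hosts -> /24 (254 usable): 192.168.16.0/24
148 hosts -> /24 (254 usable): 192.168.17.0/24
13 hosts -> /28 (14 usable): 192.168.18.0/28
Allocation: 192.168.16.0/24 (184 hosts, 254 usable); 192.168.17.0/24 (148 hosts, 254 usable); 192.168.18.0/28 (13 hosts, 14 usable)


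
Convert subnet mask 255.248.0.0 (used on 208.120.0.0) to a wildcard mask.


Subnet mask: 255.248.0.0
Wildcard = 255.255.255.255 - subnet mask
255 - 255 = 0
255 - 248 = 7
255 - 0 = 255
255 - 0 = 255
Wildcard: 0.7.255.255


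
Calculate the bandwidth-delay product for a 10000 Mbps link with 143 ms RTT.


BDP = bandwidth * RTT
= 10000 Mbps * 143 ms
= 10000 * 1e6 * 143 / 1000 bits
= 1430000000 bits
= 178750000 bytes
= 174560.5469 KB
BDP = 1430000000 bits (178750000 bytes)


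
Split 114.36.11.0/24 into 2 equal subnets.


New prefix = 24 + 1 = 25
Each subnet has 128 addresses
  114.36.11.0/25
  114.36.11.128/25
Subnets: 114.36.11.0/25, 114.36.11.128/25


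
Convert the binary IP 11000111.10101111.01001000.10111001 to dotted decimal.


11000111 = 199
10101111 = 175
01001000 = 72
10111001 = 185
IP: 199.175.72.185


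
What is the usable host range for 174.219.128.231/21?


Network: 174.219.128.0
Broadcast: 174.219.135.255
First usable = network + 1
Last usable = broadcast - 1
Range: 174.219.128.1 to 174.219.135.254


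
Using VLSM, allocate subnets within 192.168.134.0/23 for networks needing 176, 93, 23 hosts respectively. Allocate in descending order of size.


176 hosts -> /24 (254 usable): 192.168.134.0/24
93 hosts -> /25 (126 usable): 192.168.135.0/25
23 hosts -> /27 (30 usable): 192.168.135.128/27
Allocation: 192.168.134.0/24 (176 hosts, 254 usable); 192.168.135.0/25 (93 hosts, 126 usable); 192.168.135.128/27 (23 hosts, 30 usable)


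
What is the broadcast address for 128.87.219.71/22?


Network: 128.87.216.0/22
Host bits = 10
Set all host bits to 1:
Broadcast: 128.87.219.255


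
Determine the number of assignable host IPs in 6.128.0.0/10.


Host bits = 32 - 10 = 22
Total addresses = 2^22 = 4194304
Usable = total - 2 (network and broadcast)
Usable hosts: 4194302


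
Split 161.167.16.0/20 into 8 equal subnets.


New prefix = 20 + 3 = 23
Each subnet has 512 addresses
  161.167.16.0/23
  161.167.18.0/23
  161.167.20.0/23
  161.167.22.0/23
  161.167.24.0/23
  161.167.26.0/23
  161.167.28.0/23
  161.167.30.0/23
Subnets: 161.167.16.0/23, 161.167.18.0/23, 161.167.20.0/23, 161.167.22.0/23, 161.167.24.0/23, 161.167.26.0/23, 161.167.28.0/23, 161.167.30.0/23


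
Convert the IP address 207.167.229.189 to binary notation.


207 = 11001111
167 = 10100111
229 = 11100101
189 = 10111101
Binary: 11001111.10100111.11100101.10111101


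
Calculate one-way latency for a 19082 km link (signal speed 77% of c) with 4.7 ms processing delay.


Speed = 0.77 * 3e5 km/s = 231000 km/s
Propagation delay = 19082 / 231000 = 0.0826 s = 82.6061 ms
Processing delay = 4.7 ms
Total one-way latency = 87.3061 ms


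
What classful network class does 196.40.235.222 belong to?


First octet: 196
Binary: 11000100
110xxxxx -> Class C (192-223)
Class C, default mask 255.255.255.0 (/24)


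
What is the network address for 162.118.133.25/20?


IP:   10100010.01110110.10000101.00011001
Mask: 11111111.11111111.11110000.00000000
AND operation:
Net:  10100010.01110110.10000000.00000000
Network: 162.118.128.0/20


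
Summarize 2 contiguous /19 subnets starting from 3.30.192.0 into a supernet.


Original prefix: /19
Number of subnets: 2 = 2^1
New prefix = 19 - 1 = 18
Supernet: 3.30.192.0/18


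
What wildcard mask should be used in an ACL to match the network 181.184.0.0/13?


Subnet mask: 255.248.0.0
Wildcard = 255.255.255.255 - subnet mask
255 - 255 = 0
255 - 248 = 7
255 - 0 = 255
255 - 0 = 255
Wildcard: 0.7.255.255


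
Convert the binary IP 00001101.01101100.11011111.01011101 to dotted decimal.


00001101 = 13
01101100 = 108
11011111 = 223
01011101 = 93
IP: 13.108.223.93


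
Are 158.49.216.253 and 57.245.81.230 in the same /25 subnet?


Mask: 255.255.255.128
158.49.216.253 AND mask = 158.49.216.128
57.245.81.230 AND mask = 57.245.81.128
No, different subnets (158.49.216.128 vs 57.245.81.128)


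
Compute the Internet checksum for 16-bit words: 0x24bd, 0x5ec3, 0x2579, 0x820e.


Sum all words (with carry folding):
+ 0x24bd = 0x24bd
+ 0x5ec3 = 0x8380
+ 0x2579 = 0xa8f9
+ 0x820e = 0x2b08
One's complement: ~0x2b08
Checksum = 0xd4f7


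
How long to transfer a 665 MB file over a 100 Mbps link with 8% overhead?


Effective throughput = 100 * (1 - 8/100) = 92 Mbps
File size in Mb = 665 * 8 = 5320 Mb
Time = 5320 / 92
Time = 57.8261 seconds


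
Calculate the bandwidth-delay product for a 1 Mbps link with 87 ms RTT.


BDP = bandwidth * RTT
= 1 Mbps * 87 ms
= 1 * 1e6 * 87 / 1000 bits
= 87000 bits
= 10875 bytes
= 10.6201 KB
BDP = 87000 bits (10875 bytes)


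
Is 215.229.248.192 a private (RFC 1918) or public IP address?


RFC 1918 private ranges:
  10.0.0.0/8 (10.0.0.0 - 10.255.255.255)
  172.16.0.0/12 (172.16.0.0 - 172.31.255.255)
  192.168.0.0/16 (192.168.0.0 - 192.168.255.255)
Public (not in any RFC 1918 range)


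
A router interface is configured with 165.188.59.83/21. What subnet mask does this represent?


/21 means 21 network bits, 11 host bits
Binary: 11111111111111111111100000000000
Mask: 255.255.248.0


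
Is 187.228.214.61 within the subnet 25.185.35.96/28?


Subnet network: 25.185.35.96
Test IP AND mask: 187.228.214.48
No, 187.228.214.61 is not in 25.185.35.96/28


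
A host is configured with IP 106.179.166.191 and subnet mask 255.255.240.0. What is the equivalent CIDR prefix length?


Binary: 11111111.11111111.11110000.00000000
Count leading 1s
Prefix: /20


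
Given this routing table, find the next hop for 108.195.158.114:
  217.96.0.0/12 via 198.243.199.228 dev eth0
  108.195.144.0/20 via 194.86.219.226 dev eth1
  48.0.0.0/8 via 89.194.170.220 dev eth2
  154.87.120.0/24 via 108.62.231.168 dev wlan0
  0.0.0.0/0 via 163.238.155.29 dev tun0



Longest prefix match for 108.195.158.114:
  /12 217.96.0.0: no
  /20 108.195.144.0: MATCH
  /8 48.0.0.0: no
  /24 154.87.120.0: no
  /0 0.0.0.0: MATCH
Selected: next-hop 194.86.219.226 via eth1 (matched /20)


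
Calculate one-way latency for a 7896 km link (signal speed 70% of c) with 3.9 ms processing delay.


Speed = 0.7 * 3e5 km/s = 210000 km/s
Propagation delay = 7896 / 210000 = 0.0376 s = 37.6 ms
Processing delay = 3.9 ms
Total one-way latency = 41.5 ms


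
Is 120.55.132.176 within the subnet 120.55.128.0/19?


Subnet network: 120.55.128.0
Test IP AND mask: 120.55.128.0
Yes, 120.55.132.176 is in 120.55.128.0/19


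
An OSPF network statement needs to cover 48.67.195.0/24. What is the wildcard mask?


Subnet mask: 255.255.255.0
Wildcard = 255.255.255.255 - subnet mask
255 - 255 = 0
255 - 255 = 0
255 - 255 = 0
255 - 0 = 255
Wildcard: 0.0.0.255


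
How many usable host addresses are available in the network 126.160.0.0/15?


Host bits = 32 - 15 = 17
Total addresses = 2^17 = 131072
Usable = total - 2 (network and broadcast)
Usable hosts: 131070


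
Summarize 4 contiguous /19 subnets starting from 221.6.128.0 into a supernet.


Original prefix: /19
Number of subnets: 4 = 2^2
New prefix = 19 - 2 = 17
Supernet: 221.6.128.0/17


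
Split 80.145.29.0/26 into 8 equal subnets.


New prefix = 26 + 3 = 29
Each subnet has 8 addresses
  80.145.29.0/29
  80.145.29.8/29
  80.145.29.16/29
  80.145.29.24/29
  80.145.29.32/29
  80.145.29.40/29
  80.145.29.48/29
  80.145.29.56/29
Subnets: 80.145.29.0/29, 80.145.29.8/29, 80.145.29.16/29, 80.145.29.24/29, 80.145.29.32/29, 80.145.29.40/29, 80.145.29.48/29, 80.145.29.56/29


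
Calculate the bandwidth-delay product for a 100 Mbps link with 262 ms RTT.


BDP = bandwidth * RTT
= 100 Mbps * 262 ms
= 100 * 1e6 * 262 / 1000 bits
= 26200000 bits
= 3275000 bytes
= 3198.2422 KB
BDP = 26200000 bits (3275000 bytes)


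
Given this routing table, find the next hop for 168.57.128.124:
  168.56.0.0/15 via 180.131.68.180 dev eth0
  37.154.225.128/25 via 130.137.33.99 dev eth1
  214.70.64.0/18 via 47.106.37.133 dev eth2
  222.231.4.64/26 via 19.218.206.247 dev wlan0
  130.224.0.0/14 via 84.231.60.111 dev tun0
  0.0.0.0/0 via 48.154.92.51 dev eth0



Longest prefix match for 168.57.128.124:
  /15 168.56.0.0: MATCH
  /25 37.154.225.128: no
  /18 214.70.64.0: no
  /26 222.231.4.64: no
  /14 130.224.0.0: no
  /0 0.0.0.0: MATCH
Selected: next-hop 180.131.68.180 via eth0 (matched /15)


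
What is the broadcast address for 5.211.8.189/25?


Network: 5.211.8.128/25
Host bits = 7
Set all host bits to 1:
Broadcast: 5.211.8.255


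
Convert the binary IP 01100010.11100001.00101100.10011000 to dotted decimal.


01100010 = 98
11100001 = 225
00101100 = 44
10011000 = 152
IP: 98.225.44.152


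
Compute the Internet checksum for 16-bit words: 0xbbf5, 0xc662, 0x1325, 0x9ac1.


Sum all words (with carry folding):
+ 0xbbf5 = 0xbbf5
+ 0xc662 = 0x8258
+ 0x1325 = 0x957d
+ 0x9ac1 = 0x303f
One's complement: ~0x303f
Checksum = 0xcfc0


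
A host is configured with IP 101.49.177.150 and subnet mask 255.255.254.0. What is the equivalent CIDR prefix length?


Binary: 11111111.11111111.11111110.00000000
Count leading 1s
Prefix: /23


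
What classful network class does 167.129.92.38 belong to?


First octet: 167
Binary: 10100111
10xxxxxx -> Class B (128-191)
Class B, default mask 255.255.0.0 (/16)


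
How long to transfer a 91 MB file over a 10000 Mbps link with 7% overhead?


Effective throughput = 10000 * (1 - 7/100) = 9300 Mbps
File size in Mb = 91 * 8 = 728 Mb
Time = 728 / 9300
Time = 0.0783 seconds


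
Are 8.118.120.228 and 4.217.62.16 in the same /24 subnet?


Mask: 255.255.255.0
8.118.120.228 AND mask = 8.118.120.0
4.217.62.16 AND mask = 4.217.62.0
No, different subnets (8.118.120.0 vs 4.217.62.0)


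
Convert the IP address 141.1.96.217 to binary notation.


141 = 10001101
1 = 00000001
96 = 01100000
217 = 11011001
Binary: 10001101.00000001.01100000.11011001


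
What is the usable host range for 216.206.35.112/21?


Network: 216.206.32.0
Broadcast: 216.206.39.255
First usable = network + 1
Last usable = broadcast - 1
Range: 216.206.32.1 to 216.206.39.254


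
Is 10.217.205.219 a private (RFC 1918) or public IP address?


RFC 1918 private ranges:
  10.0.0.0/8 (10.0.0.0 - 10.255.255.255)
  172.16.0.0/12 (172.16.0.0 - 172.31.255.255)
  192.168.0.0/16 (192.168.0.0 - 192.168.255.255)
Private (in 10.0.0.0/8)


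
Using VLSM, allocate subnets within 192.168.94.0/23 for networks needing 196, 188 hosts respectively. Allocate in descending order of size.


196 hosts -> /24 (254 usable): 192.168.94.0/24
188 hosts -> /24 (254 usable): 192.168.95.0/24
Allocation: 192.168.94.0/24 (196 hosts, 254 usable); 192.168.95.0/24 (188 hosts, 254 usable)


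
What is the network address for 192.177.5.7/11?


IP:   11000000.10110001.00000101.00000111
Mask: 11111111.11100000.00000000.00000000
AND operation:
Net:  11000000.10100000.00000000.00000000
Network: 192.160.0.0/11


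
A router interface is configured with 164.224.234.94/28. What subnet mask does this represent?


/28 means 28 network bits, 4 host bits
Binary: 11111111111111111111111111110000
Mask: 255.255.255.240


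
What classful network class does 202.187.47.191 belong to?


First octet: 202
Binary: 11001010
110xxxxx -> Class C (192-223)
Class C, default mask 255.255.255.0 (/24)


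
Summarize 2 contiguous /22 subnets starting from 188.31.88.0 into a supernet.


Original prefix: /22
Number of subnets: 2 = 2^1
New prefix = 22 - 1 = 21
Supernet: 188.31.88.0/21


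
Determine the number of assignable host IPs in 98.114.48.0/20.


Host bits = 32 - 20 = 12
Total addresses = 2^12 = 4096
Usable = total - 2 (network and broadcast)
Usable hosts: 4094


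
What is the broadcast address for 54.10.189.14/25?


Network: 54.10.189.0/25
Host bits = 7
Set all host bits to 1:
Broadcast: 54.10.189.127


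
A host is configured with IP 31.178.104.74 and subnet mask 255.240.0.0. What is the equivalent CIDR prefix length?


Binary: 11111111.11110000.00000000.00000000
Count leading 1s
Prefix: /12


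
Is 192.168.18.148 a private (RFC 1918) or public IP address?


RFC 1918 private ranges:
  10.0.0.0/8 (10.0.0.0 - 10.255.255.255)
  172.16.0.0/12 (172.16.0.0 - 172.31.255.255)
  192.168.0.0/16 (192.168.0.0 - 192.168.255.255)
Private (in 192.168.0.0/16)


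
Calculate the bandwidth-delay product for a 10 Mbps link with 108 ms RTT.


BDP = bandwidth * RTT
= 10 Mbps * 108 ms
= 10 * 1e6 * 108 / 1000 bits
= 1080000 bits
= 135000 bytes
= 131.8359 KB
BDP = 1080000 bits (135000 bytes)


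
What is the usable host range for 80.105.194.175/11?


Network: 80.96.0.0
Broadcast: 80.127.255.255
First usable = network + 1
Last usable = broadcast - 1
Range: 80.96.0.1 to 80.127.255.254


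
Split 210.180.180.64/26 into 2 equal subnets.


New prefix = 26 + 1 = 27
Each subnet has 32 addresses
  210.180.180.64/27
  210.180.180.96/27
Subnets: 210.180.180.64/27, 210.180.180.96/27


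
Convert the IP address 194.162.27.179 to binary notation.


194 = 11000010
162 = 10100010
27 = 00011011
179 = 10110011
Binary: 11000010.10100010.00011011.10110011


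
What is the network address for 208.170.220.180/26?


IP:   11010000.10101010.11011100.10110100
Mask: 11111111.11111111.11111111.11000000
AND operation:
Net:  11010000.10101010.11011100.10000000
Network: 208.170.220.128/26


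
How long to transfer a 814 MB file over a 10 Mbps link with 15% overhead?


Effective throughput = 10 * (1 - 15/100) = 8.5 Mbps
File size in Mb = 814 * 8 = 6512 Mb
Time = 6512 / 8.5
Time = 766.1176 seconds


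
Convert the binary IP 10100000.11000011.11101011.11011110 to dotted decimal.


10100000 = 160
11000011 = 195
11101011 = 235
11011110 = 222
IP: 160.195.235.222


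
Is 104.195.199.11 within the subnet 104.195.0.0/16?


Subnet network: 104.195.0.0
Test IP AND mask: 104.195.0.0
Yes, 104.195.199.11 is in 104.195.0.0/16


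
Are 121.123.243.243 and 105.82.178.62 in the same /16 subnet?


Mask: 255.255.0.0
121.123.243.243 AND mask = 121.123.0.0
105.82.178.62 AND mask = 105.82.0.0
No, different subnets (121.123.0.0 vs 105.82.0.0)


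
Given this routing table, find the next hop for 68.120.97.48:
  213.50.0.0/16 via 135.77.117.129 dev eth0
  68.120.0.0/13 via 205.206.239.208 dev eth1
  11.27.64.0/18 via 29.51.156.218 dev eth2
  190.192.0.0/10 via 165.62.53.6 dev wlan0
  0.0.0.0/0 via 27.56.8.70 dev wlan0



Longest prefix match for 68.120.97.48:
  /16 213.50.0.0: no
  /13 68.120.0.0: MATCH
  /18 11.27.64.0: no
  /10 190.192.0.0: no
  /0 0.0.0.0: MATCH
Selected: next-hop 205.206.239.208 via eth1 (matched /13)


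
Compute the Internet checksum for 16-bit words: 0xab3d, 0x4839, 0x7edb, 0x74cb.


Sum all words (with carry folding):
+ 0xab3d = 0xab3d
+ 0x4839 = 0xf376
+ 0x7edb = 0x7252
+ 0x74cb = 0xe71d
One's complement: ~0xe71d
Checksum = 0x18e2


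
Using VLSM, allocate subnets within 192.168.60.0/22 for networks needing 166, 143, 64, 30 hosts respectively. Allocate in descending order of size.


166 hosts -> /24 (254 usable): 192.168.60.0/24
143 hosts -> /24 (254 usable): 192.168.61.0/24
64 hosts -> /25 (126 usable): 192.168.62.0/25
30 hosts -> /27 (30 usable): 192.168.62.128/27
Allocation: 192.168.60.0/24 (166 hosts, 254 usable); 192.168.61.0/24 (143 hosts, 254 usable); 192.168.62.0/25 (64 hosts, 126 usable); 192.168.62.128/27 (30 hosts, 30 usable)


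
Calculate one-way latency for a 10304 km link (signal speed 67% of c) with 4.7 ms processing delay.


Speed = 0.67 * 3e5 km/s = 201000 km/s
Propagation delay = 10304 / 201000 = 0.0513 s = 51.2637 ms
Processing delay = 4.7 ms
Total one-way latency = 55.9637 ms


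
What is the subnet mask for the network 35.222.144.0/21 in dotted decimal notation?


/21 means 21 network bits, 11 host bits
Binary: 11111111111111111111100000000000
Mask: 255.255.248.0


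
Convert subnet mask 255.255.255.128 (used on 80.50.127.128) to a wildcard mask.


Subnet mask: 255.255.255.128
Wildcard = 255.255.255.255 - subnet mask
255 - 255 = 0
255 - 255 = 0
255 - 255 = 0
255 - 128 = 127
Wildcard: 0.0.0.127


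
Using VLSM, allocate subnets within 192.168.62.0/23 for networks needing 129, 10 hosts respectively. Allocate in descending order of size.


129 hosts -> /24 (254 usable): 192.168.62.0/24
10 hosts -> /28 (14 usable): 192.168.63.0/28
Allocation: 192.168.62.0/24 (129 hosts, 254 usable); 192.168.63.0/28 (10 hosts, 14 usable)


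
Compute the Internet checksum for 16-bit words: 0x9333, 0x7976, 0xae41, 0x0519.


Sum all words (with carry folding):
+ 0x9333 = 0x9333
+ 0x7976 = 0x0caa
+ 0xae41 = 0xbaeb
+ 0x0519 = 0xc004
One's complement: ~0xc004
Checksum = 0x3ffb


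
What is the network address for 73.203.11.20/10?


IP:   01001001.11001011.00001011.00010100
Mask: 11111111.11000000.00000000.00000000
AND operation:
Net:  01001001.11000000.00000000.00000000
Network: 73.192.0.0/10


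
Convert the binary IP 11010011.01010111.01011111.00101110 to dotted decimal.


11010011 = 211
01010111 = 87
01011111 = 95
00101110 = 46
IP: 211.87.95.46


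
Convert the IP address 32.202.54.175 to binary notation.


32 = 00100000
202 = 11001010
54 = 00110110
175 = 10101111
Binary: 00100000.11001010.00110110.10101111


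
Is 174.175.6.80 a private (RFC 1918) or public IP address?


RFC 1918 private ranges:
  10.0.0.0/8 (10.0.0.0 - 10.255.255.255)
  172.16.0.0/12 (172.16.0.0 - 172.31.255.255)
  192.168.0.0/16 (192.168.0.0 - 192.168.255.255)
Public (not in any RFC 1918 range)


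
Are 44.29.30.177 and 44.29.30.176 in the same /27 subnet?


Mask: 255.255.255.224
44.29.30.177 AND mask = 44.29.30.160
44.29.30.176 AND mask = 44.29.30.160
Yes, same subnet (44.29.30.160)


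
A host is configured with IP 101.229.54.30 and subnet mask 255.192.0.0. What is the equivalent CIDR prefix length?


Binary: 11111111.11000000.00000000.00000000
Count leading 1s
Prefix: /10


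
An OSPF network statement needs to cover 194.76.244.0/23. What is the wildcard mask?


Subnet mask: 255.255.254.0
Wildcard = 255.255.255.255 - subnet mask
255 - 255 = 0
255 - 255 = 0
255 - 254 = 1
255 - 0 = 255
Wildcard: 0.0.1.255


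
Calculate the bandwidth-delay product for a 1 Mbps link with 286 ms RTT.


BDP = bandwidth * RTT
= 1 Mbps * 286 ms
= 1 * 1e6 * 286 / 1000 bits
= 286000 bits
= 35750 bytes
= 34.9121 KB
BDP = 286000 bits (35750 bytes)


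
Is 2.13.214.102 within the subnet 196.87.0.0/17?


Subnet network: 196.87.0.0
Test IP AND mask: 2.13.128.0
No, 2.13.214.102 is not in 196.87.0.0/17


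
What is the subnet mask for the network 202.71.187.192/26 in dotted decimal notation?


/26 means 26 network bits, 6 host bits
Binary: 11111111111111111111111111000000
Mask: 255.255.255.192


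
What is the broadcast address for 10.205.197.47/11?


Network: 10.192.0.0/11
Host bits = 21
Set all host bits to 1:
Broadcast: 10.223.255.255


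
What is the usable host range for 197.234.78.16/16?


Network: 197.234.0.0
Broadcast: 197.234.255.255
First usable = network + 1
Last usable = broadcast - 1
Range: 197.234.0.1 to 197.234.255.254


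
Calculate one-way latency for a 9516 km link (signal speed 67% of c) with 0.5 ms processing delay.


Speed = 0.67 * 3e5 km/s = 201000 km/s
Propagation delay = 9516 / 201000 = 0.0473 s = 47.3433 ms
Processing delay = 0.5 ms
Total one-way latency = 47.8433 ms


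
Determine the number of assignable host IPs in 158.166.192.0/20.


Host bits = 32 - 20 = 12
Total addresses = 2^12 = 4096
Usable = total - 2 (network and broadcast)
Usable hosts: 4094


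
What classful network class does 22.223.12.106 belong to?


First octet: 22
Binary: 00010110
0xxxxxxx -> Class A (1-126)
Class A, default mask 255.0.0.0 (/8)


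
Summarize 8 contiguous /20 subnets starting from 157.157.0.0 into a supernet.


Original prefix: /20
Number of subnets: 8 = 2^3
New prefix = 20 - 3 = 17
Supernet: 157.157.0.0/17


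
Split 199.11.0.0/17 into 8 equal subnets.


New prefix = 17 + 3 = 20
Each subnet has 4096 addresses
  199.11.0.0/20
  199.11.16.0/20
  199.11.32.0/20
  199.11.48.0/20
  199.11.64.0/20
  199.11.80.0/20
  199.11.96.0/20
  199.11.112.0/20
Subnets: 199.11.0.0/20, 199.11.16.0/20, 199.11.32.0/20, 199.11.48.0/20, 199.11.64.0/20, 199.11.80.0/20, 199.11.96.0/20, 199.11.112.0/20


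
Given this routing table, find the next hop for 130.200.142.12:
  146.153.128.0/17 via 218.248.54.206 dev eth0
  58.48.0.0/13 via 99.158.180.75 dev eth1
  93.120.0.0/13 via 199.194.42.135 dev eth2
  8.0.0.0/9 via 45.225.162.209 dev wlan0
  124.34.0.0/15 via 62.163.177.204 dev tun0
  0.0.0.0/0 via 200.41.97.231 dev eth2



Longest prefix match for 130.200.142.12:
  /17 146.153.128.0: no
  /13 58.48.0.0: no
  /13 93.120.0.0: no
  /9 8.0.0.0: no
  /15 124.34.0.0: no
  /0 0.0.0.0: MATCH
Selected: next-hop 200.41.97.231 via eth2 (matched /0)


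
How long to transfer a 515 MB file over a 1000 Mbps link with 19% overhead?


Effective throughput = 1000 * (1 - 19/100) = 810 Mbps
File size in Mb = 515 * 8 = 4120 Mb
Time = 4120 / 810
Time = 5.0864 seconds


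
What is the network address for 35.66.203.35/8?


IP:   00100011.01000010.11001011.00100011
Mask: 11111111.00000000.00000000.00000000
AND operation:
Net:  00100011.00000000.00000000.00000000
Network: 35.0.0.0/8


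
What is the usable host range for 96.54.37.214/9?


Network: 96.0.0.0
Broadcast: 96.127.255.255
First usable = network + 1
Last usable = broadcast - 1
Range: 96.0.0.1 to 96.127.255.254


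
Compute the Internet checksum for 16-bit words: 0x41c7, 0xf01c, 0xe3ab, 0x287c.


Sum all words (with carry folding):
+ 0x41c7 = 0x41c7
+ 0xf01c = 0x31e4
+ 0xe3ab = 0x1590
+ 0x287c = 0x3e0c
One's complement: ~0x3e0c
Checksum = 0xc1f3


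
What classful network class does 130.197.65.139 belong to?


First octet: 130
Binary: 10000010
10xxxxxx -> Class B (128-191)
Class B, default mask 255.255.0.0 (/16)


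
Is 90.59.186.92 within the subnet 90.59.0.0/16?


Subnet network: 90.59.0.0
Test IP AND mask: 90.59.0.0
Yes, 90.59.186.92 is in 90.59.0.0/16


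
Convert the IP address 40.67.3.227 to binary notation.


40 = 00101000
67 = 01000011
3 = 00000011
227 = 11100011
Binary: 00101000.01000011.00000011.11100011


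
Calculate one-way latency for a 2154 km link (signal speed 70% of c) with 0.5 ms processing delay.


Speed = 0.7 * 3e5 km/s = 210000 km/s
Propagation delay = 2154 / 210000 = 0.0103 s = 10.2571 ms
Processing delay = 0.5 ms
Total one-way latency = 10.7571 ms


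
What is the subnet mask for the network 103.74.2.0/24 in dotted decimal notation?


/24 means 24 network bits, 8 host bits
Binary: 11111111111111111111111100000000
Mask: 255.255.255.0


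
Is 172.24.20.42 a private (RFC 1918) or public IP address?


RFC 1918 private ranges:
  10.0.0.0/8 (10.0.0.0 - 10.255.255.255)
  172.16.0.0/12 (172.16.0.0 - 172.31.255.255)
  192.168.0.0/16 (192.168.0.0 - 192.168.255.255)
Private (in 172.16.0.0/12)


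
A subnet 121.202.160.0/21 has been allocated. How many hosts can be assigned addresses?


Host bits = 32 - 21 = 11
Total addresses = 2^11 = 2048
Usable = total - 2 (network and broadcast)
Usable hosts: 2046


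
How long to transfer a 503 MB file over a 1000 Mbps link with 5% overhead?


Effective throughput = 1000 * (1 - 5/100) = 950 Mbps
File size in Mb = 503 * 8 = 4024 Mb
Time = 4024 / 950
Time = 4.2358 seconds


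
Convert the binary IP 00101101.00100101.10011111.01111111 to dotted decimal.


00101101 = 45
00100101 = 37
10011111 = 159
01111111 = 127
IP: 45.37.159.127


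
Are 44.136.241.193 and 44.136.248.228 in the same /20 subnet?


Mask: 255.255.240.0
44.136.241.193 AND mask = 44.136.240.0
44.136.248.228 AND mask = 44.136.240.0
Yes, same subnet (44.136.240.0)


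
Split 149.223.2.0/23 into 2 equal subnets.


New prefix = 23 + 1 = 24
Each subnet has 256 addresses
  149.223.2.0/24
  149.223.3.0/24
Subnets: 149.223.2.0/24, 149.223.3.0/24


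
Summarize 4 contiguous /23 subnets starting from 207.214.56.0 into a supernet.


Original prefix: /23
Number of subnets: 4 = 2^2
New prefix = 23 - 2 = 21
Supernet: 207.214.56.0/21


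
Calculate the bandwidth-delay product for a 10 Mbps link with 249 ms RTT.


BDP = bandwidth * RTT
= 10 Mbps * 249 ms
= 10 * 1e6 * 249 / 1000 bits
= 2490000 bits
= 311250 bytes
= 303.9551 KB
BDP = 2490000 bits (311250 bytes)


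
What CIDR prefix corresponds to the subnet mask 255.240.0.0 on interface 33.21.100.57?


Binary: 11111111.11110000.00000000.00000000
Count leading 1s
Prefix: /12


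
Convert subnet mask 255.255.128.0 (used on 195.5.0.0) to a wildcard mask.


Subnet mask: 255.255.128.0
Wildcard = 255.255.255.255 - subnet mask
255 - 255 = 0
255 - 255 = 0
255 - 128 = 127
255 - 0 = 255
Wildcard: 0.0.127.255


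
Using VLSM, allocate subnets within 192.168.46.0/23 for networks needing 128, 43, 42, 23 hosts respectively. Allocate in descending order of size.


128 hosts -> /24 (254 usable): 192.168.46.0/24
43 hosts -> /26 (62 usable): 192.168.47.0/26
42 hosts -> /26 (62 usable): 192.168.47.64/26
23 hosts -> /27 (30 usable): 192.168.47.128/27
Allocation: 192.168.46.0/24 (128 hosts, 254 usable); 192.168.47.0/26 (43 hosts, 62 usable); 192.168.47.64/26 (42 hosts, 62 usable); 192.168.47.128/27 (23 hosts, 30 usable)


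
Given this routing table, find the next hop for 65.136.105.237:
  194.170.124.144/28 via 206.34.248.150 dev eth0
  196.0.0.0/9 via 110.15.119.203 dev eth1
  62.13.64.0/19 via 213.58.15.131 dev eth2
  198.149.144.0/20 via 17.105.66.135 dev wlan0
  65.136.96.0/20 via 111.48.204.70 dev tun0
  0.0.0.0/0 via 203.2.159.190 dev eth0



Longest prefix match for 65.136.105.237:
  /28 194.170.124.144: no
  /9 196.0.0.0: no
  /19 62.13.64.0: no
  /20 198.149.144.0: no
  /20 65.136.96.0: MATCH
  /0 0.0.0.0: MATCH
Selected: next-hop 111.48.204.70 via tun0 (matched /20)


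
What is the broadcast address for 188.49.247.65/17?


Network: 188.49.128.0/17
Host bits = 15
Set all host bits to 1:
Broadcast: 188.49.255.255


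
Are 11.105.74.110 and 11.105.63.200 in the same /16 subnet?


Mask: 255.255.0.0
11.105.74.110 AND mask = 11.105.0.0
11.105.63.200 AND mask = 11.105.0.0
Yes, same subnet (11.105.0.0)


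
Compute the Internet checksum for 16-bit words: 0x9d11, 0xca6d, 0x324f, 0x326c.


Sum all words (with carry folding):
+ 0x9d11 = 0x9d11
+ 0xca6d = 0x677f
+ 0x324f = 0x99ce
+ 0x326c = 0xcc3a
One's complement: ~0xcc3a
Checksum = 0x33c5


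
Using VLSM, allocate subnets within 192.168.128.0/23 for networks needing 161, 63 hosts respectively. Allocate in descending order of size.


161 hosts -> /24 (254 usable): 192.168.128.0/24
63 hosts -> /25 (126 usable): 192.168.129.0/25
Allocation: 192.168.128.0/24 (161 hosts, 254 usable); 192.168.129.0/25 (63 hosts, 126 usable)


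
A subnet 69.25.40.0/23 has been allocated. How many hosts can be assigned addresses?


Host bits = 32 - 23 = 9
Total addresses = 2^9 = 512
Usable = total - 2 (network and broadcast)
Usable hosts: 510


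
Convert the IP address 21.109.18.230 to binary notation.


21 = 00010101
109 = 01101101
18 = 00010010
230 = 11100110
Binary: 00010101.01101101.00010010.11100110


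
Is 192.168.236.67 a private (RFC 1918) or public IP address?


RFC 1918 private ranges:
  10.0.0.0/8 (10.0.0.0 - 10.255.255.255)
  172.16.0.0/12 (172.16.0.0 - 172.31.255.255)
  192.168.0.0/16 (192.168.0.0 - 192.168.255.255)
Private (in 192.168.0.0/16)


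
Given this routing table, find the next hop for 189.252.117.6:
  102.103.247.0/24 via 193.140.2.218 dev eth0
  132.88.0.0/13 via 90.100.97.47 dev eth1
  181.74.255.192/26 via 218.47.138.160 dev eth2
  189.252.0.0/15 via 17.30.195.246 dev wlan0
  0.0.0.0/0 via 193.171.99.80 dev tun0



Longest prefix match for 189.252.117.6:
  /24 102.103.247.0: no
  /13 132.88.0.0: no
  /26 181.74.255.192: no
  /15 189.252.0.0: MATCH
  /0 0.0.0.0: MATCH
Selected: next-hop 17.30.195.246 via wlan0 (matched /15)


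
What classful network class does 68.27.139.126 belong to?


First octet: 68
Binary: 01000100
0xxxxxxx -> Class A (1-126)
Class A, default mask 255.0.0.0 (/8)


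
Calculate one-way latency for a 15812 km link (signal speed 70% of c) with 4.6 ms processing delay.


Speed = 0.7 * 3e5 km/s = 210000 km/s
Propagation delay = 15812 / 210000 = 0.0753 s = 75.2952 ms
Processing delay = 4.6 ms
Total one-way latency = 79.8952 ms


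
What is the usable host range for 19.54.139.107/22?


Network: 19.54.136.0
Broadcast: 19.54.139.255
First usable = network + 1
Last usable = broadcast - 1
Range: 19.54.136.1 to 19.54.139.254


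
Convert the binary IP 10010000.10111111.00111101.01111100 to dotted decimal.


10010000 = 144
10111111 = 191
00111101 = 61
01111100 = 124
IP: 144.191.61.124


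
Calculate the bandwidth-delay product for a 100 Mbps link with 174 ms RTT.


BDP = bandwidth * RTT
= 100 Mbps * 174 ms
= 100 * 1e6 * 174 / 1000 bits
= 17400000 bits
= 2175000 bytes
= 2124.0234 KB
BDP = 17400000 bits (2175000 bytes)


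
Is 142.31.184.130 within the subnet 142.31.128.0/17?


Subnet network: 142.31.128.0
Test IP AND mask: 142.31.128.0
Yes, 142.31.184.130 is in 142.31.128.0/17


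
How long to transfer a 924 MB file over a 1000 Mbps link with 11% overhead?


Effective throughput = 1000 * (1 - 11/100) = 890 Mbps
File size in Mb = 924 * 8 = 7392 Mb
Time = 7392 / 890
Time = 8.3056 seconds


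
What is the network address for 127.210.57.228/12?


IP:   01111111.11010010.00111001.11100100
Mask: 11111111.11110000.00000000.00000000
AND operation:
Net:  01111111.11010000.00000000.00000000
Network: 127.208.0.0/12


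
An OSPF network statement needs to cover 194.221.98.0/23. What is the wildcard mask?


Subnet mask: 255.255.254.0
Wildcard = 255.255.255.255 - subnet mask
255 - 255 = 0
255 - 255 = 0
255 - 254 = 1
255 - 0 = 255
Wildcard: 0.0.1.255


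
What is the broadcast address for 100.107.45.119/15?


Network: 100.106.0.0/15
Host bits = 17
Set all host bits to 1:
Broadcast: 100.107.255.255


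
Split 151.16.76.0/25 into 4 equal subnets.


New prefix = 25 + 2 = 27
Each subnet has 32 addresses
  151.16.76.0/27
  151.16.76.32/27
  151.16.76.64/27
  151.16.76.96/27
Subnets: 151.16.76.0/27, 151.16.76.32/27, 151.16.76.64/27, 151.16.76.96/27


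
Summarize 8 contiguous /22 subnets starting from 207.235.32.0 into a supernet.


Original prefix: /22
Number of subnets: 8 = 2^3
New prefix = 22 - 3 = 19
Supernet: 207.235.32.0/19


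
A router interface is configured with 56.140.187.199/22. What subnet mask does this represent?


/22 means 22 network bits, 10 host bits
Binary: 11111111111111111111110000000000
Mask: 255.255.252.0


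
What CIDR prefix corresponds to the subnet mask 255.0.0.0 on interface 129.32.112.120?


Binary: 11111111.00000000.00000000.00000000
Count leading 1s
Prefix: /8


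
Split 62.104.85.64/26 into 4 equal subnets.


New prefix = 26 + 2 = 28
Each subnet has 16 addresses
  62.104.85.64/28
  62.104.85.80/28
  62.104.85.96/28
  62.104.85.112/28
Subnets: 62.104.85.64/28, 62.104.85.80/28, 62.104.85.96/28, 62.104.85.112/28


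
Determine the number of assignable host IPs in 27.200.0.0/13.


Host bits = 32 - 13 = 19
Total addresses = 2^19 = 524288
Usable = total - 2 (network and broadcast)
Usable hosts: 524286


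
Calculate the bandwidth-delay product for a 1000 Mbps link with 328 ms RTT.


BDP = bandwidth * RTT
= 1000 Mbps * 328 ms
= 1000 * 1e6 * 328 / 1000 bits
= 328000000 bits
= 41000000 bytes
= 40039.0625 KB
BDP = 328000000 bits (41000000 bytes)


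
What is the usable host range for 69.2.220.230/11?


Network: 69.0.0.0
Broadcast: 69.31.255.255
First usable = network + 1
Last usable = broadcast - 1
Range: 69.0.0.1 to 69.31.255.254


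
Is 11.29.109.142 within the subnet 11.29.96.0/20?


Subnet network: 11.29.96.0
Test IP AND mask: 11.29.96.0
Yes, 11.29.109.142 is in 11.29.96.0/20


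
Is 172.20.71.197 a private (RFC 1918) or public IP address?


RFC 1918 private ranges:
  10.0.0.0/8 (10.0.0.0 - 10.255.255.255)
  172.16.0.0/12 (172.16.0.0 - 172.31.255.255)
  192.168.0.0/16 (192.168.0.0 - 192.168.255.255)
Private (in 172.16.0.0/12)


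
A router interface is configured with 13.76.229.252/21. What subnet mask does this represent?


/21 means 21 network bits, 11 host bits
Binary: 11111111111111111111100000000000
Mask: 255.255.248.0


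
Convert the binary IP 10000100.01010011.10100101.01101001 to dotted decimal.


10000100 = 132
01010011 = 83
10100101 = 165
01101001 = 105
IP: 132.83.165.105


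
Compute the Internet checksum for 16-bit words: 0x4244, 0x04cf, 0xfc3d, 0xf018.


Sum all words (with carry folding):
+ 0x4244 = 0x4244
+ 0x04cf = 0x4713
+ 0xfc3d = 0x4351
+ 0xf018 = 0x336a
One's complement: ~0x336a
Checksum = 0xcc95


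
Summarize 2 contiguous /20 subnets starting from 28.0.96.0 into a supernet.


Original prefix: /20
Number of subnets: 2 = 2^1
New prefix = 20 - 1 = 19
Supernet: 28.0.96.0/19


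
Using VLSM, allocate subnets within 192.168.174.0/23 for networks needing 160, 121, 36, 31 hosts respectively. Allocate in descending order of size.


160 hosts -> /24 (254 usable): 192.168.174.0/24
121 hosts -> /25 (126 usable): 192.168.175.0/25
36 hosts -> /26 (62 usable): 192.168.175.128/26
31 hosts -> /26 (62 usable): 192.168.175.192/26
Allocation: 192.168.174.0/24 (160 hosts, 254 usable); 192.168.175.0/25 (121 hosts, 126 usable); 192.168.175.128/26 (36 hosts, 62 usable); 192.168.175.192/26 (31 hosts, 62 usable)


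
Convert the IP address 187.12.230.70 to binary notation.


187 = 10111011
12 = 00001100
230 = 11100110
70 = 01000110
Binary: 10111011.00001100.11100110.01000110


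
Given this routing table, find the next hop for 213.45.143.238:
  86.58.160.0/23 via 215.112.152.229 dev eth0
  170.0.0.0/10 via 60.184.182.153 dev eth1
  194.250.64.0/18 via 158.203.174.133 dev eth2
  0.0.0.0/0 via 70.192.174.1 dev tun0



Longest prefix match for 213.45.143.238:
  /23 86.58.160.0: no
  /10 170.0.0.0: no
  /18 194.250.64.0: no
  /0 0.0.0.0: MATCH
Selected: next-hop 70.192.174.1 via tun0 (matched /0)


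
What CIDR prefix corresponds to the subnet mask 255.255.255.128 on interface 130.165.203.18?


Binary: 11111111.11111111.11111111.10000000
Count leading 1s
Prefix: /25


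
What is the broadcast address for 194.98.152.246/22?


Network: 194.98.152.0/22
Host bits = 10
Set all host bits to 1:
Broadcast: 194.98.155.255


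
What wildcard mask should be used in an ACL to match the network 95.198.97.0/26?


Subnet mask: 255.255.255.192
Wildcard = 255.255.255.255 - subnet mask
255 - 255 = 0
255 - 255 = 0
255 - 255 = 0
255 - 192 = 63
Wildcard: 0.0.0.63


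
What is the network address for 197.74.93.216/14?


IP:   11000101.01001010.01011101.11011000
Mask: 11111111.11111100.00000000.00000000
AND operation:
Net:  11000101.01001000.00000000.00000000
Network: 197.72.0.0/14


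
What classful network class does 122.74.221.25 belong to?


First octet: 122
Binary: 01111010
0xxxxxxx -> Class A (1-126)
Class A, default mask 255.0.0.0 (/8)


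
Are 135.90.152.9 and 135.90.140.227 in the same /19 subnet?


Mask: 255.255.224.0
135.90.152.9 AND mask = 135.90.128.0
135.90.140.227 AND mask = 135.90.128.0
Yes, same subnet (135.90.128.0)


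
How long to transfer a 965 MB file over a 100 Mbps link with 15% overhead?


Effective throughput = 100 * (1 - 15/100) = 85 Mbps
File size in Mb = 965 * 8 = 7720 Mb
Time = 7720 / 85
Time = 90.8235 seconds


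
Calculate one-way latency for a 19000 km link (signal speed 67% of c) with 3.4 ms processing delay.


Speed = 0.67 * 3e5 km/s = 201000 km/s
Propagation delay = 19000 / 201000 = 0.0945 s = 94.5274 ms
Processing delay = 3.4 ms
Total one-way latency = 97.9274 ms


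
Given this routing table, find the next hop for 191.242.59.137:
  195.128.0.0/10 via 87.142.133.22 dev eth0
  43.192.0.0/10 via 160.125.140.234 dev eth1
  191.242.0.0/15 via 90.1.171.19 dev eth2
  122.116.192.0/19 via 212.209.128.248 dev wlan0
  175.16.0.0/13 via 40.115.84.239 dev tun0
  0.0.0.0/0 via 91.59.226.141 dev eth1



Longest prefix match for 191.242.59.137:
  /10 195.128.0.0: no
  /10 43.192.0.0: no
  /15 191.242.0.0: MATCH
  /19 122.116.192.0: no
  /13 175.16.0.0: no
  /0 0.0.0.0: MATCH
Selected: next-hop 90.1.171.19 via eth2 (matched /15)
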